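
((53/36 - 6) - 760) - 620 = -49843/36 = -1384.53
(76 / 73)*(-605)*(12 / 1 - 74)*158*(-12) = -5405040960 / 73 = -74041656.99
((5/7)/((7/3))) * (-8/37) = -120/1813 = -0.07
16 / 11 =1.45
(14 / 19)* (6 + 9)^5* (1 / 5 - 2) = -19136250 / 19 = -1007171.05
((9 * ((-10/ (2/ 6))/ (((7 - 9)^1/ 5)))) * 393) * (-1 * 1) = -265275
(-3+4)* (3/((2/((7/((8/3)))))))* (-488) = -1921.50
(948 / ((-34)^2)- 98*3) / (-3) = 28243 / 289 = 97.73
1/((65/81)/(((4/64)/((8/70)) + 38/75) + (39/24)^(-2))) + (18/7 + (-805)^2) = 79728347754437/123032000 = 648029.36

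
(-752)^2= 565504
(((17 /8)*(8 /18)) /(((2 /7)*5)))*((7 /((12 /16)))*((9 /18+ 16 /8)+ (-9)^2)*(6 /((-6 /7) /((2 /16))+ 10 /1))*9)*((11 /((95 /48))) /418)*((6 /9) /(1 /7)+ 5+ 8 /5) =658273252 /496375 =1326.16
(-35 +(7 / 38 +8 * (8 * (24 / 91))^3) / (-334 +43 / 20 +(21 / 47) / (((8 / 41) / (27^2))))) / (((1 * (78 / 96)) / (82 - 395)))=13461.38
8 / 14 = 4 / 7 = 0.57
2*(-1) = -2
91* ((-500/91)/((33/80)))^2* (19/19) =16145.47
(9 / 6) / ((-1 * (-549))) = 1 / 366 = 0.00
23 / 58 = 0.40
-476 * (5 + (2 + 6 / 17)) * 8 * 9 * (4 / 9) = -112000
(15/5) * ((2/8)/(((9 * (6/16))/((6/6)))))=2/9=0.22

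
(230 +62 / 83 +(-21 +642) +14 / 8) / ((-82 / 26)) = -3683693 / 13612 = -270.62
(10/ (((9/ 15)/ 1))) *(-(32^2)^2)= -52428800/ 3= -17476266.67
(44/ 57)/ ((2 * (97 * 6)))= 0.00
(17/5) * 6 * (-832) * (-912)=77395968/5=15479193.60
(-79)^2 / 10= 6241 / 10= 624.10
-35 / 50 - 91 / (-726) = -1043 / 1815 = -0.57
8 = 8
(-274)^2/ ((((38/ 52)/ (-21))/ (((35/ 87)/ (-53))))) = 478234120/ 29203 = 16376.20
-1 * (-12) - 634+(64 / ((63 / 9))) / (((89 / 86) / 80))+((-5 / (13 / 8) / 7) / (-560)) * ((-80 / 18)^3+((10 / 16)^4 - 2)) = 28677898363105 / 338568781824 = 84.70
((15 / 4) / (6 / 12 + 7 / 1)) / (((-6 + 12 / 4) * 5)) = -1 / 30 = -0.03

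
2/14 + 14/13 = 111/91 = 1.22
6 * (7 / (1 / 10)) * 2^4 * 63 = 423360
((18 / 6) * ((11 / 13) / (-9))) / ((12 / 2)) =-11 / 234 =-0.05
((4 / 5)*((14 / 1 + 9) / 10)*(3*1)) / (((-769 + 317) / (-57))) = 3933 / 5650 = 0.70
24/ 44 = 6/ 11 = 0.55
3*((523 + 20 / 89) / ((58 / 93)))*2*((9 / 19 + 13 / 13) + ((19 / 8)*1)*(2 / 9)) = 1976256913 / 196156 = 10074.92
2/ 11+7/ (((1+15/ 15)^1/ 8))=310/ 11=28.18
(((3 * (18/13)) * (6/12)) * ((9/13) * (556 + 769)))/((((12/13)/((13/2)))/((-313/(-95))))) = 6718545/152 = 44200.95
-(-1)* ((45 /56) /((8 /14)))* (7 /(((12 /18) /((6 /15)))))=189 /32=5.91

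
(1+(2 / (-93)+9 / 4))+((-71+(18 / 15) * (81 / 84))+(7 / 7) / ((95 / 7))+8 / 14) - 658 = -179095513 / 247380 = -723.97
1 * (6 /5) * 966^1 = 5796 /5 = 1159.20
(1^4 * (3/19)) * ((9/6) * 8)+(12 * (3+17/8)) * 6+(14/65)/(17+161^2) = 5940515428/16016715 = 370.89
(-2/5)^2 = 4/25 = 0.16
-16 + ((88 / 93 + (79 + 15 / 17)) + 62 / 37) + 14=4709258 / 58497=80.50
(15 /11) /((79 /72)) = 1080 /869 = 1.24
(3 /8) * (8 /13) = 3 /13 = 0.23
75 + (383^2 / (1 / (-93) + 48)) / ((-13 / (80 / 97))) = -669277935 / 5627843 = -118.92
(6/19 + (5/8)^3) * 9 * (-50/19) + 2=-1040743/92416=-11.26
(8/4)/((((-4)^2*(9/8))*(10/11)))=11/90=0.12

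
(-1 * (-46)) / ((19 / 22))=1012 / 19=53.26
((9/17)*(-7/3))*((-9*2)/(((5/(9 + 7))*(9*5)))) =672/425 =1.58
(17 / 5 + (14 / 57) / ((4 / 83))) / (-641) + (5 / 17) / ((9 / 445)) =270735757 / 18633870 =14.53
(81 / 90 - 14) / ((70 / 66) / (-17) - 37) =73491 / 207920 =0.35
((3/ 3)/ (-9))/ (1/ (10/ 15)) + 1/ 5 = 17/ 135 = 0.13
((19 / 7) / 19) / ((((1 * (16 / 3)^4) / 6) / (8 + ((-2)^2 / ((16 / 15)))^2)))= 85779 / 3670016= 0.02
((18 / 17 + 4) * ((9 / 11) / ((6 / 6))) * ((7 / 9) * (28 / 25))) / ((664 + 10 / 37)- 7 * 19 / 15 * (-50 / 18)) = 16839144 / 3217386425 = 0.01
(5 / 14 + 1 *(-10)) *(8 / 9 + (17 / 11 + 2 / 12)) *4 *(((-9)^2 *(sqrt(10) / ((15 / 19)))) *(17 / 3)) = -184451.75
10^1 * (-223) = -2230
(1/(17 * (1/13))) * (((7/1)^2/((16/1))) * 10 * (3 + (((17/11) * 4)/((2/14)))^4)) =163507477721315/1991176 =82116034.81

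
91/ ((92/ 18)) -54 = -1665/ 46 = -36.20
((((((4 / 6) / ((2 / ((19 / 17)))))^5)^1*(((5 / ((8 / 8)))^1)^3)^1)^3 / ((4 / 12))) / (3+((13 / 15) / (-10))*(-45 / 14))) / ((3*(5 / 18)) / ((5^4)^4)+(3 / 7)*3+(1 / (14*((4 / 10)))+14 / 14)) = 0.27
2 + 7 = 9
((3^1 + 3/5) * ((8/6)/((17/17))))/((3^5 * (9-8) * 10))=4/2025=0.00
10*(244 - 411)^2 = 278890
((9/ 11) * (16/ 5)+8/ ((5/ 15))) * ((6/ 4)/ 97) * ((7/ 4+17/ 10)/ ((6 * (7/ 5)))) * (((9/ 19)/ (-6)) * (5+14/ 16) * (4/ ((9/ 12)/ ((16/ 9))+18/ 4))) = -1582584/ 24834425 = -0.06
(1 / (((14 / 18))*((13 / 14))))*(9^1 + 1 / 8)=657 / 52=12.63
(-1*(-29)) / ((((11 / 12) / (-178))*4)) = -15486 / 11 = -1407.82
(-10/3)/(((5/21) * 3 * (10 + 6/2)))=-0.36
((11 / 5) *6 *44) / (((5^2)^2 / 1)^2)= 2904 / 1953125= 0.00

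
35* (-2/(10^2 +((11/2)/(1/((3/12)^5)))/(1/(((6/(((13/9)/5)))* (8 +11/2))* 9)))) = -0.62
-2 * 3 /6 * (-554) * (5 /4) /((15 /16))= 2216 /3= 738.67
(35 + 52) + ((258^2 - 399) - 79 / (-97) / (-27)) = 173513909 / 2619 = 66251.97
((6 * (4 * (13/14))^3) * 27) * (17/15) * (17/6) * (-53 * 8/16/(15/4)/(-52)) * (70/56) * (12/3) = 31062876/1715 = 18112.46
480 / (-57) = -160 / 19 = -8.42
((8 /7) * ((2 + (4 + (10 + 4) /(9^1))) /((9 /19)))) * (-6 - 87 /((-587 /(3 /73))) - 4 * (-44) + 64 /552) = 3101.20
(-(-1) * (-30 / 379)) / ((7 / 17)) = -0.19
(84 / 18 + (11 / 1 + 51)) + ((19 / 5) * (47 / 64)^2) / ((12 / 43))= 74.01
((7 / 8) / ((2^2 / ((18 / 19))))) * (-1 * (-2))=63 / 152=0.41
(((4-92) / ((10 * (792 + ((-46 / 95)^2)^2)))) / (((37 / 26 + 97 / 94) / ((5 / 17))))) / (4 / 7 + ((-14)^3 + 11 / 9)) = 7074475485 / 14574578238934136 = 0.00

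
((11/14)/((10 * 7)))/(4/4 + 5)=11/5880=0.00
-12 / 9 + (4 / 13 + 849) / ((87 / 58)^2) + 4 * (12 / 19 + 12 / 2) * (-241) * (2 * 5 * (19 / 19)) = -141276728 / 2223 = -63552.28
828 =828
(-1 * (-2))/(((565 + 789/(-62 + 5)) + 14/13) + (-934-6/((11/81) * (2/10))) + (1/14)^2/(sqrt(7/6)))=-398796058749088/120172062402561623-1446889444 * sqrt(42)/360516187207684869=-0.00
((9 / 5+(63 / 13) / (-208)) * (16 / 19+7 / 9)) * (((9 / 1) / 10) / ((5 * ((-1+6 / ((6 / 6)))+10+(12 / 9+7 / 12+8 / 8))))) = 0.03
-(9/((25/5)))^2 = -81/25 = -3.24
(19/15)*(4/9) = 76/135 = 0.56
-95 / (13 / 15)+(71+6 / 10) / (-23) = -168529 / 1495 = -112.73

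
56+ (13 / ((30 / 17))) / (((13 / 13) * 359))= 56.02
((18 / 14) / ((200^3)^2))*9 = 81 / 448000000000000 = 0.00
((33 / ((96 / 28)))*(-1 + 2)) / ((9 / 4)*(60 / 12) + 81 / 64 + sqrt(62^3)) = -493416 / 975549887 + 2444288*sqrt(62) / 975549887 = 0.02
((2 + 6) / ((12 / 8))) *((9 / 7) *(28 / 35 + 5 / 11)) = 3312 / 385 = 8.60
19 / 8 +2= 35 / 8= 4.38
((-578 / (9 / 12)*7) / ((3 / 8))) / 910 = -9248 / 585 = -15.81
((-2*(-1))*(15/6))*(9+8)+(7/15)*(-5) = 248/3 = 82.67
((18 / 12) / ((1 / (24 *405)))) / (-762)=-2430 / 127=-19.13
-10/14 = -5/7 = -0.71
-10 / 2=-5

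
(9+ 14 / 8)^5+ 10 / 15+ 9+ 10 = 441085745 / 3072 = 143582.60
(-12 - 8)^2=400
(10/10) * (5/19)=5/19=0.26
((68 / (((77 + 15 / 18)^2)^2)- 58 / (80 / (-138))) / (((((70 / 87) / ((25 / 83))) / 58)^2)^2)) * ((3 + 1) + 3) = 68864530988355130263164812875 / 442421234378651149636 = 155653765.32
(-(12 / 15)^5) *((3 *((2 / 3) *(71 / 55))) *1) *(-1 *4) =581632 / 171875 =3.38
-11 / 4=-2.75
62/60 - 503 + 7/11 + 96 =-133759/330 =-405.33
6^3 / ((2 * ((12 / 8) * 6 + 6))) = 36 / 5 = 7.20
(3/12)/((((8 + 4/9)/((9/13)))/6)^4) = 3486784401/238214277184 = 0.01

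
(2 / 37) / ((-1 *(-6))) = 1 / 111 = 0.01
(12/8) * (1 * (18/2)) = 13.50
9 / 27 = 1 / 3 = 0.33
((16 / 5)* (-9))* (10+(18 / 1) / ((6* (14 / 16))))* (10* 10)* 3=-812160 / 7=-116022.86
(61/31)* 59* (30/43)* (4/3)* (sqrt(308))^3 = 88679360* sqrt(77)/1333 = 583764.61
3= 3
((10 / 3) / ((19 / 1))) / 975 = 0.00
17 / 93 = 0.18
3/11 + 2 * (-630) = -13857/11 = -1259.73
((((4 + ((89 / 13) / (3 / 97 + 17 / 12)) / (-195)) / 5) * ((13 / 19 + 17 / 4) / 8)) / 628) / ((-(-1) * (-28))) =-530697 / 19027769488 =-0.00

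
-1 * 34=-34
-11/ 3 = -3.67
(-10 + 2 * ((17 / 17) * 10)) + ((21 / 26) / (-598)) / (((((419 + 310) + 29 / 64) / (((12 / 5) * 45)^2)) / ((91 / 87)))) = 4038911774 / 404805635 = 9.98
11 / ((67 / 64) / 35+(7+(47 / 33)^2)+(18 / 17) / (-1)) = 456160320 / 331734451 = 1.38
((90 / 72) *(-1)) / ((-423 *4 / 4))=5 / 1692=0.00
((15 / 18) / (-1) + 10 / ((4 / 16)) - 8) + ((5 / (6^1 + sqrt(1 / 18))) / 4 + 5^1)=141209 / 3882 - 15 * sqrt(2) / 2588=36.37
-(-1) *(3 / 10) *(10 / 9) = 1 / 3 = 0.33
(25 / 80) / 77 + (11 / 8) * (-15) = -25405 / 1232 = -20.62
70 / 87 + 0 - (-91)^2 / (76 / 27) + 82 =-18904565 / 6612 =-2859.13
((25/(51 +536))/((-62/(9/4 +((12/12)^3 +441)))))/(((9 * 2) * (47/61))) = -2709925/123157296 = -0.02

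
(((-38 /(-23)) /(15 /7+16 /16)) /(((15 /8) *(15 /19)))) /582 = 10108 /16565175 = 0.00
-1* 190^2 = -36100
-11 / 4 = -2.75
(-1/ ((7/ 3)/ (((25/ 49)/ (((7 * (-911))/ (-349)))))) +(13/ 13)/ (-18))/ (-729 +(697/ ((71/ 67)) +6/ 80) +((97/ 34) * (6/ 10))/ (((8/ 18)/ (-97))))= 1234139395/ 8129565669834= 0.00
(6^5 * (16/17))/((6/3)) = 3659.29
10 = 10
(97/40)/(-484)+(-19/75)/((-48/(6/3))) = 4831/871200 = 0.01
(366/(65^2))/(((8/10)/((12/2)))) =549/845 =0.65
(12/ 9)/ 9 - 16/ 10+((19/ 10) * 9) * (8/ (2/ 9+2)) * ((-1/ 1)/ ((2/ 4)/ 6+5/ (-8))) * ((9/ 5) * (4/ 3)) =11903564/ 43875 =271.31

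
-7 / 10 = -0.70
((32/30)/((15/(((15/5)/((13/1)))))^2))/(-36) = -4/570375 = -0.00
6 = 6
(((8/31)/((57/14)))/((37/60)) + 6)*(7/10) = 465493/108965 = 4.27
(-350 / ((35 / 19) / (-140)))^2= 707560000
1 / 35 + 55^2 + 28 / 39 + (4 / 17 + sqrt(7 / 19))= sqrt(133) / 19 + 70217908 / 23205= 3026.59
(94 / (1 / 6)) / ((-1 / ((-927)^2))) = -484661556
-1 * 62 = -62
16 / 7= 2.29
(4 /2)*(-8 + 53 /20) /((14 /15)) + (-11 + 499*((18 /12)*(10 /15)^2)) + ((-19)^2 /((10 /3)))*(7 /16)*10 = 263429 /336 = 784.01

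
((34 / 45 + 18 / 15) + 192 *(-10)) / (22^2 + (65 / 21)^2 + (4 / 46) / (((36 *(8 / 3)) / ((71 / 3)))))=-1556377984 / 400528355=-3.89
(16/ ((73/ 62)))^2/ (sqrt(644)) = 492032*sqrt(161)/ 857969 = 7.28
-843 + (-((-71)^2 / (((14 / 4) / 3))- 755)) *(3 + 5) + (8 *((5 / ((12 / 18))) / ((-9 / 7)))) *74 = -689287 / 21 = -32823.19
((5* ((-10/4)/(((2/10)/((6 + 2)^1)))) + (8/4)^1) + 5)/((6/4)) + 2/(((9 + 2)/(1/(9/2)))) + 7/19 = -617453/1881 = -328.26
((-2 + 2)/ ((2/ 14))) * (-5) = 0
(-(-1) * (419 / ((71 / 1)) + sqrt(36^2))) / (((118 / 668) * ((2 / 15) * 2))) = 7452375 / 8378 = 889.52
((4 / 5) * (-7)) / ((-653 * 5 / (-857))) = -23996 / 16325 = -1.47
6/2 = 3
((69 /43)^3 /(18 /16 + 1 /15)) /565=7884216 /1284753613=0.01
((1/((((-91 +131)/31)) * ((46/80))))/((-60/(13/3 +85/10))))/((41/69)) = -2387/4920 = -0.49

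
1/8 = 0.12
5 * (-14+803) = 3945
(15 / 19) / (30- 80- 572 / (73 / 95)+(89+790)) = 365 / 39121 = 0.01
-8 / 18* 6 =-8 / 3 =-2.67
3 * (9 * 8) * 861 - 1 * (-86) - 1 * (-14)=186076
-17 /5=-3.40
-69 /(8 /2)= -69 /4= -17.25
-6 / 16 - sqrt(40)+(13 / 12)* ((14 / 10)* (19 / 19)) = -5.18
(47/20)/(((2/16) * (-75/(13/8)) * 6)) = -611/9000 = -0.07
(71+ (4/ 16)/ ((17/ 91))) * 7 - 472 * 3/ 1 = -61855/ 68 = -909.63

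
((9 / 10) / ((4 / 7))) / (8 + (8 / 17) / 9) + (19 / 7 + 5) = 389799 / 49280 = 7.91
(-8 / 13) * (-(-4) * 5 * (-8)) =1280 / 13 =98.46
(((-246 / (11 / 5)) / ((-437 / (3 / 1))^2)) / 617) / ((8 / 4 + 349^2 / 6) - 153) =-13284 / 31338561553937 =-0.00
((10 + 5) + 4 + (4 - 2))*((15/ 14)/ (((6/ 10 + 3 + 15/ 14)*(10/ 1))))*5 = 2.41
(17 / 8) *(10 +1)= 187 / 8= 23.38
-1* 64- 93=-157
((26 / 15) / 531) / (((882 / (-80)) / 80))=-16640 / 702513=-0.02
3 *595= 1785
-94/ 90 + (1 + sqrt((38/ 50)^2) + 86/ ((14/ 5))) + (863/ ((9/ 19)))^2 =47051227093/ 14175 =3319310.55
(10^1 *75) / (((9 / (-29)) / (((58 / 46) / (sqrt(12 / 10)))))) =-105125 *sqrt(30) / 207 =-2781.61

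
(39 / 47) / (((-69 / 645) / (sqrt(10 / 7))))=-9.27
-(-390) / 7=390 / 7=55.71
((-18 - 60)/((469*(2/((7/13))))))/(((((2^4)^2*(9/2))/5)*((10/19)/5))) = -95/51456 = -0.00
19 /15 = 1.27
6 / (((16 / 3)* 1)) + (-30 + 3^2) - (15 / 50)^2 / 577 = -2293593 / 115400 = -19.88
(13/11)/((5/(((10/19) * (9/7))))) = 234/1463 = 0.16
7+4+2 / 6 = 34 / 3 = 11.33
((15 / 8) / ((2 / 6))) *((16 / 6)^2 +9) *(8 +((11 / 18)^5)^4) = 73940257798843579517743451525 / 101985889731168625395499008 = 725.00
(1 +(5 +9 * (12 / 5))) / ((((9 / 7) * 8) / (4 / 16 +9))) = 5957 / 240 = 24.82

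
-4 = -4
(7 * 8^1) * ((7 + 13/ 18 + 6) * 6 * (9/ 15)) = 13832/ 5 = 2766.40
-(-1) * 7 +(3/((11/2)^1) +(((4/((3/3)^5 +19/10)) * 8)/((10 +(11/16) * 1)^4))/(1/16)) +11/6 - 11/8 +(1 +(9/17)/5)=9.12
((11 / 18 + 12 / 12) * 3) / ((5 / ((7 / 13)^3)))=9947 / 65910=0.15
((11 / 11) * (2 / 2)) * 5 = 5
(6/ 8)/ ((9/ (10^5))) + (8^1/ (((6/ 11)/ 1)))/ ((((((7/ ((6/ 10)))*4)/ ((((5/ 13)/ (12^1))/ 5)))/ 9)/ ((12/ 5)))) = 56875297/ 6825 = 8333.38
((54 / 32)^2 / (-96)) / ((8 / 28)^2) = -11907 / 32768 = -0.36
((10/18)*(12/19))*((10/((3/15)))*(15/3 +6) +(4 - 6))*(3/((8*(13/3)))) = 4110/247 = 16.64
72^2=5184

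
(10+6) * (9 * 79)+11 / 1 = 11387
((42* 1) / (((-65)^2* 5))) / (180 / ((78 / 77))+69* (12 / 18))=21 / 2362750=0.00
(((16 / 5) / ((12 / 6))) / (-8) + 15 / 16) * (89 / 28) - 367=-816829 / 2240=-364.66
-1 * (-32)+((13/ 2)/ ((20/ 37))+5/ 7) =12527/ 280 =44.74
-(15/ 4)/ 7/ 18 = -5/ 168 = -0.03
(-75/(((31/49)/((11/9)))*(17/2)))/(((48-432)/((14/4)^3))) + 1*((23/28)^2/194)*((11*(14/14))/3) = 22115206949/11542261248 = 1.92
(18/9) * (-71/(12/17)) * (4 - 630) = 377791/3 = 125930.33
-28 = -28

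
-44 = -44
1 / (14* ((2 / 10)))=5 / 14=0.36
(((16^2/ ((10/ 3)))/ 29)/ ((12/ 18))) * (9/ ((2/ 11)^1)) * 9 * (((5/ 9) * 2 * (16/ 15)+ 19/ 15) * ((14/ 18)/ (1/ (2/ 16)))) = 305844/ 725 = 421.85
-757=-757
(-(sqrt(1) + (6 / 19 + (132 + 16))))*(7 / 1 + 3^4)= -249656 / 19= -13139.79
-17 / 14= -1.21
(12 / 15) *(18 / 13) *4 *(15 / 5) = 864 / 65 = 13.29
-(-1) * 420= 420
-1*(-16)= 16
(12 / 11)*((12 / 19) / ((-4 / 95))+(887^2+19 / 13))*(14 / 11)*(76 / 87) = 43529606176 / 45617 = 954240.88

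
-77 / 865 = -0.09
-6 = -6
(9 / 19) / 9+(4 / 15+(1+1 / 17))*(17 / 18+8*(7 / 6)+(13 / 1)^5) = 21460589144 / 43605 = 492158.91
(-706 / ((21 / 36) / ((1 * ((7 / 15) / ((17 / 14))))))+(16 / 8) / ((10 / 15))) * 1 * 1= -39281 / 85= -462.13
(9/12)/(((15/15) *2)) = 3/8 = 0.38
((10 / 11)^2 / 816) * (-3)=-25 / 8228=-0.00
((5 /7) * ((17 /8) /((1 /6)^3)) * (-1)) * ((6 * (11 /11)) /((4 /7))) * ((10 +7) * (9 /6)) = -351135 /4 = -87783.75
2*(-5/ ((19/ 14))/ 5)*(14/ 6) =-196/ 57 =-3.44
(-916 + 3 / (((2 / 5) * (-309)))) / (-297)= 188701 / 61182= 3.08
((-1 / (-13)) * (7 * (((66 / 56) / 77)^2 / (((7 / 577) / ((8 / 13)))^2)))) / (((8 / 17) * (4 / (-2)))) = -50938137 / 147699916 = -0.34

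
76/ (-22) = -3.45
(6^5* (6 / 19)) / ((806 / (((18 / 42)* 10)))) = 699840 / 53599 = 13.06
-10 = -10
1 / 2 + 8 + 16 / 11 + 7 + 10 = 593 / 22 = 26.95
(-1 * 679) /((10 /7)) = -4753 /10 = -475.30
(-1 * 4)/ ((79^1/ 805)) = -3220/ 79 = -40.76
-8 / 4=-2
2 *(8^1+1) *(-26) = -468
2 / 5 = 0.40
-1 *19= -19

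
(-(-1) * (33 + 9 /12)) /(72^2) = 5 /768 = 0.01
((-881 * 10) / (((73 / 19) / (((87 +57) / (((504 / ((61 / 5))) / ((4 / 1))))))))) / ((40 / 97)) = -198089326 / 2555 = -77530.07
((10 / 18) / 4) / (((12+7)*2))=5 / 1368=0.00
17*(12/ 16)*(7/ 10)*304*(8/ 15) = 36176/ 25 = 1447.04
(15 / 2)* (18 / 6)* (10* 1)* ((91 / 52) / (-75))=-21 / 4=-5.25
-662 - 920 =-1582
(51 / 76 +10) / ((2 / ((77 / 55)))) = 5677 / 760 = 7.47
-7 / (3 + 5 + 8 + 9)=-7 / 25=-0.28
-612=-612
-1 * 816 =-816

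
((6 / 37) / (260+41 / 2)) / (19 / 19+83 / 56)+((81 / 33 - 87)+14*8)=26404386 / 961741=27.45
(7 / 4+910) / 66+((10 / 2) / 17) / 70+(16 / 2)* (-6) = -1073843 / 31416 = -34.18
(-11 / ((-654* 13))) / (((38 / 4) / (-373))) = -4103 / 80769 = -0.05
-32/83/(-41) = 32/3403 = 0.01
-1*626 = -626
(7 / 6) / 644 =1 / 552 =0.00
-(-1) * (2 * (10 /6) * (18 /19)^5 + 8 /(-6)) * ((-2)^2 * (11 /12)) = 98904124 /22284891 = 4.44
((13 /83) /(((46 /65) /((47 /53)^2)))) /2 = 1866605 /21449524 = 0.09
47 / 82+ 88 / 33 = 797 / 246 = 3.24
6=6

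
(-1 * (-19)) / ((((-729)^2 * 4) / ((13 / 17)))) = 0.00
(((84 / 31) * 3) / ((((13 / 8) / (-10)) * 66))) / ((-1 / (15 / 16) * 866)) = 1575 / 1919489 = 0.00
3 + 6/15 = 17/5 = 3.40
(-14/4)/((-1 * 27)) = 7/54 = 0.13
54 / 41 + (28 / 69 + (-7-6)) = -31903 / 2829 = -11.28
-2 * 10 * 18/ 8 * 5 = -225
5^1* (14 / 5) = 14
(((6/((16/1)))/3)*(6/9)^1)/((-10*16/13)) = -13/1920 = -0.01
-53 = -53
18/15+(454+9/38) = 86533/190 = 455.44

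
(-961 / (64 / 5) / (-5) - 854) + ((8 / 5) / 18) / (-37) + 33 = -85885951 / 106560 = -805.99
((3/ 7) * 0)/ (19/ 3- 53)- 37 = -37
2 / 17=0.12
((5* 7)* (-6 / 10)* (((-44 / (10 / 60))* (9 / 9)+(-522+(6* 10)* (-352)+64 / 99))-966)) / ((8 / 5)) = 9906155 / 33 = 300186.52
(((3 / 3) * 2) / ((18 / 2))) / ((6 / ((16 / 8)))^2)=0.02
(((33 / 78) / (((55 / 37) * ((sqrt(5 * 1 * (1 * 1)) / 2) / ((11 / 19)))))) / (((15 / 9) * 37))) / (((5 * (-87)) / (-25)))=11 * sqrt(5) / 179075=0.00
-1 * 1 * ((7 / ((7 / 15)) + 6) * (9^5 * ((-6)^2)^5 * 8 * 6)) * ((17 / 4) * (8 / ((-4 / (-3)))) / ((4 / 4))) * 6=-550651737558859776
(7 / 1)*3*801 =16821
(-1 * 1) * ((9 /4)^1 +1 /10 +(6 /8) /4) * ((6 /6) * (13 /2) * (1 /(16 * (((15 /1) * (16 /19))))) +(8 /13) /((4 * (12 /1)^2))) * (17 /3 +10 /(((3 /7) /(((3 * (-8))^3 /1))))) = 1955123417317 /71884800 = 27198.01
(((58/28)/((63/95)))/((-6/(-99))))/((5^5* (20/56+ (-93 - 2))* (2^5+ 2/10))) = -6061/1119956250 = -0.00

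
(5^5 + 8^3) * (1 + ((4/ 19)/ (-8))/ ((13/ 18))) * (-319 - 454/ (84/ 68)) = -137136722/ 57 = -2405907.40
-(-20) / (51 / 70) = 1400 / 51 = 27.45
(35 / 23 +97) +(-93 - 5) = 12 / 23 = 0.52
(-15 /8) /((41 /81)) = -1215 /328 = -3.70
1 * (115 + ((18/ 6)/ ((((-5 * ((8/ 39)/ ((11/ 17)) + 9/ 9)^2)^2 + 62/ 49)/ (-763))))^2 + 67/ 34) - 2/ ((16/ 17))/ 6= 13310137996629623883411176951171927/ 13147410665657293709141306205744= 1012.38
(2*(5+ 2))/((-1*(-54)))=7/27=0.26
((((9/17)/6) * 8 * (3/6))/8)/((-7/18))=-27/238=-0.11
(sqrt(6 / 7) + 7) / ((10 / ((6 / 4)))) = 3 * sqrt(42) / 140 + 21 / 20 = 1.19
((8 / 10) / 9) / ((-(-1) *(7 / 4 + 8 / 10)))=16 / 459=0.03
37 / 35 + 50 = 1787 / 35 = 51.06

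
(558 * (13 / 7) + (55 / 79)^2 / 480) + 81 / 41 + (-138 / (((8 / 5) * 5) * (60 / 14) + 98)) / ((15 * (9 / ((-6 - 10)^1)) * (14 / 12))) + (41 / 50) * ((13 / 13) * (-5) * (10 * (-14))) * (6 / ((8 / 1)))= 194903623861563 / 132689651360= 1468.87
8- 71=-63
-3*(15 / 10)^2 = -27 / 4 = -6.75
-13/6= -2.17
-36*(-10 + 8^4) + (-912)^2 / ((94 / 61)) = 18454680 / 47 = 392652.77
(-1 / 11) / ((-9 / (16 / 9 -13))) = -101 / 891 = -0.11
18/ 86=9/ 43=0.21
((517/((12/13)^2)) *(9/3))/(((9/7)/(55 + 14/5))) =176755579/2160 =81831.29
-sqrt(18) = -3 * sqrt(2) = -4.24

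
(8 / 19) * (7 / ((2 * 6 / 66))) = 308 / 19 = 16.21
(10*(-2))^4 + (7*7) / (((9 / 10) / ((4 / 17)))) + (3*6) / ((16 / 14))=97937479 / 612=160028.56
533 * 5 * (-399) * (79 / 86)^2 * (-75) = 497720530125 / 7396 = 67295907.26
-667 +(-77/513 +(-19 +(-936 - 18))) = -841397/513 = -1640.15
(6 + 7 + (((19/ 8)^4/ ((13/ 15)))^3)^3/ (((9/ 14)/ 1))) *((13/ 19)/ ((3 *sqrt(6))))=324195137247480366778438465407701092914831558182086109297 *sqrt(6)/ 45267077891876821287528451995747384343658496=17542830249495.55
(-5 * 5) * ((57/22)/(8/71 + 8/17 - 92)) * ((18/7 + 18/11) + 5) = 81297485/12461064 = 6.52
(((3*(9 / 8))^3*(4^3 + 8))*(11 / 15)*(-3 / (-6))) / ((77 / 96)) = 177147 / 140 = 1265.34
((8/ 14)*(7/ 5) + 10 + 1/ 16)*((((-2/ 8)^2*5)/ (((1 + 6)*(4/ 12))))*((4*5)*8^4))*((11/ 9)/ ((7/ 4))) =12235520/ 147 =83234.83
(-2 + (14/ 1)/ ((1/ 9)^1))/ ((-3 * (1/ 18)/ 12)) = -8928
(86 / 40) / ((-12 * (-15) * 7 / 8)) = 43 / 3150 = 0.01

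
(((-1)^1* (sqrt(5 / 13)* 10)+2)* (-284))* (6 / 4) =-852+4260* sqrt(65) / 13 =1789.94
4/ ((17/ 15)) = 60/ 17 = 3.53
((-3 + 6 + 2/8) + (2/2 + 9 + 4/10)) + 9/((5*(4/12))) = 381/20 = 19.05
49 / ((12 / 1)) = 49 / 12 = 4.08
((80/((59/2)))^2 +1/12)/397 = 310681/16583484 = 0.02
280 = 280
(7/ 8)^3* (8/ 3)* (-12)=-343/ 16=-21.44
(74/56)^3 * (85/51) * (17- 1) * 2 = 123.06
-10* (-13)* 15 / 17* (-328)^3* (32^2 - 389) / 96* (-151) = 68728296884000 / 17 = 4042840993176.47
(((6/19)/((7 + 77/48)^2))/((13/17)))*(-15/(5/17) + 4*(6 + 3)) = -3525120/42130543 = -0.08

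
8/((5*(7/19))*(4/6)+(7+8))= 456/925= 0.49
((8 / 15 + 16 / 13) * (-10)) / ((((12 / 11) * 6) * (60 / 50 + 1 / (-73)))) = -345290 / 151983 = -2.27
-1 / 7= -0.14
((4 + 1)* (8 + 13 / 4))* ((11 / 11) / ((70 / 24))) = 135 / 7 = 19.29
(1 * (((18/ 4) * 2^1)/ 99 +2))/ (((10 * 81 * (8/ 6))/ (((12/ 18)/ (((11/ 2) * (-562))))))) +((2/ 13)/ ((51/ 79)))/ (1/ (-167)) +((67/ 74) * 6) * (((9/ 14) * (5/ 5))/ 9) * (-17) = -146273089759627/ 3152816847180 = -46.39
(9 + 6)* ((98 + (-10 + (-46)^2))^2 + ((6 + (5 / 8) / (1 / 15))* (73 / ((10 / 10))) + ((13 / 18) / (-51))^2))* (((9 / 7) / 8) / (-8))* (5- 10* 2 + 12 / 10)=26907210024445 / 1331712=20204976.77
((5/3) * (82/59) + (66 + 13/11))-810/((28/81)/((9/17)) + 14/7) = -443994344/1882749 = -235.82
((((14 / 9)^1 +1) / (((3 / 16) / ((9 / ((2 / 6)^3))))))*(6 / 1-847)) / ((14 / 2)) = -2785392 / 7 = -397913.14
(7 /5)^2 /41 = 49 /1025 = 0.05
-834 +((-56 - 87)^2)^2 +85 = 418160852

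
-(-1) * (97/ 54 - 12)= -551/ 54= -10.20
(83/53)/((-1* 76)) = -83/4028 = -0.02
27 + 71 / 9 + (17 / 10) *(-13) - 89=-6859 / 90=-76.21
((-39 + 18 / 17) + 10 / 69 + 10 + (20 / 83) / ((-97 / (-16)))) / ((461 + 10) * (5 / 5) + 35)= -262127495 / 4778574438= -0.05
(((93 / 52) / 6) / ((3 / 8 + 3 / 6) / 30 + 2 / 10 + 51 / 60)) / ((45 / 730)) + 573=5833133 / 10101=577.48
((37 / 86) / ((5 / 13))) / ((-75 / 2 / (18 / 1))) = -2886 / 5375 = -0.54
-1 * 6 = -6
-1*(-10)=10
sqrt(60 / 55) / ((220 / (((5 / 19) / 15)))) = sqrt(33) / 68970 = 0.00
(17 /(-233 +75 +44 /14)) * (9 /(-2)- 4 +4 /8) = 238 /271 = 0.88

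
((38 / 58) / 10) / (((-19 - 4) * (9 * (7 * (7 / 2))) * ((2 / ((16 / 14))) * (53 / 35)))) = -76 / 15589791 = -0.00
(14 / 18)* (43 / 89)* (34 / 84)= 731 / 4806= 0.15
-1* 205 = -205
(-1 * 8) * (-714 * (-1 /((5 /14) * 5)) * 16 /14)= -91392 /25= -3655.68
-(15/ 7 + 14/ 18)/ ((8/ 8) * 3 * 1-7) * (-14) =-92/ 9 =-10.22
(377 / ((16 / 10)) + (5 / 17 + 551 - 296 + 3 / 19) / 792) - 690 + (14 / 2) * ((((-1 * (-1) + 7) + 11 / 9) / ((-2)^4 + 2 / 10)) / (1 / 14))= -398.26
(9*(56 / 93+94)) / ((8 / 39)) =514683 / 124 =4150.67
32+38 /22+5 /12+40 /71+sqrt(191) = sqrt(191)+325277 /9372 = 48.53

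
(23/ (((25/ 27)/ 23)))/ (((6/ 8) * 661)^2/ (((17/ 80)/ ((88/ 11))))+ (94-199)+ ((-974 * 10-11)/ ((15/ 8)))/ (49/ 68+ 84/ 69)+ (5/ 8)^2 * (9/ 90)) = 1755333504/ 28418804765665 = 0.00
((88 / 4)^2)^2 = 234256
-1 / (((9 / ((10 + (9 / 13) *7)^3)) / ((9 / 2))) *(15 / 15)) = -7189057 / 4394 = -1636.11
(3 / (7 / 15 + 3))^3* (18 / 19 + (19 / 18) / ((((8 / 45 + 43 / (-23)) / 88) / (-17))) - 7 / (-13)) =2167351718625 / 3577208128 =605.88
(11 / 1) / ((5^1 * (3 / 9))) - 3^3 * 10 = -1317 / 5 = -263.40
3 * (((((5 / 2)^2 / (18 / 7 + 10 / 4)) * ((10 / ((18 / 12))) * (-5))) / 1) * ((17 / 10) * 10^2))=-20950.70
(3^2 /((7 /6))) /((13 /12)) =648 /91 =7.12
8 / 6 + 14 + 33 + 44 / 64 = 2353 / 48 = 49.02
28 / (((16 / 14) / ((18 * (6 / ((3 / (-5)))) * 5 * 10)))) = -220500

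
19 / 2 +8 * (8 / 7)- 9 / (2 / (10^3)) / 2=-31239 / 14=-2231.36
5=5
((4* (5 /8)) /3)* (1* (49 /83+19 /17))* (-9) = -12.81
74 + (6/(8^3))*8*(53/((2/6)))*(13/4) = 122.45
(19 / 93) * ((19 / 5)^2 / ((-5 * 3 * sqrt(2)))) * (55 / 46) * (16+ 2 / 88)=-322373 * sqrt(2) / 171120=-2.66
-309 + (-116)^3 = -1561205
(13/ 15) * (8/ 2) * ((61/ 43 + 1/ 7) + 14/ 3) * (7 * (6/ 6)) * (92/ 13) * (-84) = -89844.49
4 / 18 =2 / 9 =0.22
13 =13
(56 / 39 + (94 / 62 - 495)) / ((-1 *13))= 594886 / 15717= 37.85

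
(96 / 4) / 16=3 / 2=1.50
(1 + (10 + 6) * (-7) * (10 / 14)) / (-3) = 79 / 3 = 26.33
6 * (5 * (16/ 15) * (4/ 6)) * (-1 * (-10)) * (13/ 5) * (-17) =-28288/ 3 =-9429.33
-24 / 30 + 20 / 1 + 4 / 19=1844 / 95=19.41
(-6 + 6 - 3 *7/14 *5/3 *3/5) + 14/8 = 1/4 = 0.25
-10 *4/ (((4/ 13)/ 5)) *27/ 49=-17550/ 49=-358.16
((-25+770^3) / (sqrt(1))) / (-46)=-456532975 / 46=-9924629.89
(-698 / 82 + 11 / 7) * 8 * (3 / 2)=-23904 / 287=-83.29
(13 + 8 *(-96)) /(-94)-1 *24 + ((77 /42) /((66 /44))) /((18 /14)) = -114343 /7614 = -15.02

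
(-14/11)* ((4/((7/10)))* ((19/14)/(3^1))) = -760/231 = -3.29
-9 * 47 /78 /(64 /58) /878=-4089 /730496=-0.01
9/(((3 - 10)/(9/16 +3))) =-513/112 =-4.58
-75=-75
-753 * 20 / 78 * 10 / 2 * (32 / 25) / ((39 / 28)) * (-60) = 8995840 / 169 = 53229.82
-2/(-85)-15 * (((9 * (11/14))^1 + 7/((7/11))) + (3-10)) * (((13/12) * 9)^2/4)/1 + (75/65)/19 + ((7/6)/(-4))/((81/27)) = -668208485239/169303680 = -3946.80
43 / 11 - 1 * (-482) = 485.91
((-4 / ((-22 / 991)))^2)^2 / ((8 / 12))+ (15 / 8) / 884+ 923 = 163699881563440319 / 103541152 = 1581012750.98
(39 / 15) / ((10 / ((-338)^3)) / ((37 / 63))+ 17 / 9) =83581024644 / 60721243045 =1.38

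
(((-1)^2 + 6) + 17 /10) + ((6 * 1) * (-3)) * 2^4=-2793 /10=-279.30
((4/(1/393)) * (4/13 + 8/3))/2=30392/13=2337.85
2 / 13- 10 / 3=-124 / 39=-3.18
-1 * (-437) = 437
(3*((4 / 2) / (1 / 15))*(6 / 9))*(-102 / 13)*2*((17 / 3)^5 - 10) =-1927700720 / 351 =-5492024.84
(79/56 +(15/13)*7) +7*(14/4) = 24743/728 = 33.99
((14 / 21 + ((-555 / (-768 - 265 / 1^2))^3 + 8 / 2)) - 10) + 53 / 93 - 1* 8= -1292534875844 / 102514173141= -12.61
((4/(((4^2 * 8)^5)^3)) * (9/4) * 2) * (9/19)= 81/385365782469381738054997774434304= 0.00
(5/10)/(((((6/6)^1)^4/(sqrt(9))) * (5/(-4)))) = -6/5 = -1.20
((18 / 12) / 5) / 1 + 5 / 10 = 4 / 5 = 0.80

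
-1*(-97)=97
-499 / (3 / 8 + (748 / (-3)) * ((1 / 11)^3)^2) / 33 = -58446872 / 1448915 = -40.34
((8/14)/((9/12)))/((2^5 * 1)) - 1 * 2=-1.98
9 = 9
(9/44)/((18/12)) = 3/22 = 0.14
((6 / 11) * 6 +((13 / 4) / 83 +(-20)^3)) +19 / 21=-7995.78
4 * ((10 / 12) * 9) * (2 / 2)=30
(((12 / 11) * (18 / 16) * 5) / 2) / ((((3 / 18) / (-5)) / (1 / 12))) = -675 / 88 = -7.67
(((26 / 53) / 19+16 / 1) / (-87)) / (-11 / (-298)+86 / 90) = -72136860 / 388662727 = -0.19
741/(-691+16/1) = -247/225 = -1.10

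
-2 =-2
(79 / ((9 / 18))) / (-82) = -79 / 41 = -1.93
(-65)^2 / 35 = 845 / 7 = 120.71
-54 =-54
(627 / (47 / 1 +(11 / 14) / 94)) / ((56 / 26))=127699 / 20621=6.19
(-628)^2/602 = 197192/301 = 655.12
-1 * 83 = -83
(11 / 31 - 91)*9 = -25290 / 31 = -815.81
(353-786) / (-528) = 433 / 528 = 0.82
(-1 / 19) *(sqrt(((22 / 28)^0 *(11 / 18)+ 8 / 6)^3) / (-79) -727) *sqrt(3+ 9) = sqrt(3) *(35 *sqrt(70)+ 6202764) / 81054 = 132.55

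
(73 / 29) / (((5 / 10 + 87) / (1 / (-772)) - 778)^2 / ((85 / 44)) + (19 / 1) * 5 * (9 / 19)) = 6205 / 5957281196109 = 0.00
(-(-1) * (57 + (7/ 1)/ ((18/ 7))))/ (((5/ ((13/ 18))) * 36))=2795/ 11664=0.24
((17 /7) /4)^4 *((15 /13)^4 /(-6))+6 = 209252863317 /35110380032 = 5.96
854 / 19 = 44.95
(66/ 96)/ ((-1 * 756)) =-11/ 12096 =-0.00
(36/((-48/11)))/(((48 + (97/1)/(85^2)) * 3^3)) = -79475/12488292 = -0.01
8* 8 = 64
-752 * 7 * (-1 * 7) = 36848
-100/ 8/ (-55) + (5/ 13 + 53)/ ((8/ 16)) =30601/ 286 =107.00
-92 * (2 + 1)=-276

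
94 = 94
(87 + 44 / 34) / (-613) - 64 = -668445 / 10421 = -64.14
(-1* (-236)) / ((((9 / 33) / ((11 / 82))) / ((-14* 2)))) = -399784 / 123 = -3250.28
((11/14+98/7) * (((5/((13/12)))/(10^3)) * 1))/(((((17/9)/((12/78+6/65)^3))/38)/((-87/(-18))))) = 1051149312/10621121875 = 0.10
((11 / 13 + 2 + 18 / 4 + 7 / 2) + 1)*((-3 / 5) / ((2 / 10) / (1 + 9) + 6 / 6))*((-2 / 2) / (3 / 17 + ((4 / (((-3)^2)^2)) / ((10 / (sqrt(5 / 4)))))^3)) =40775764329444375 / 1032632992757717 - 17391406725*sqrt(5) / 1032632992757717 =39.49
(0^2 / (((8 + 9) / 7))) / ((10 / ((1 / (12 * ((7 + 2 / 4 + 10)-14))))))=0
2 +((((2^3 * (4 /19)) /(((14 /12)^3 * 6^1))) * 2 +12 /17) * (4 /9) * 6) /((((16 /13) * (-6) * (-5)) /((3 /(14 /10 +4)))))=2.04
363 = 363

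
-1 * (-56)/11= 56/11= 5.09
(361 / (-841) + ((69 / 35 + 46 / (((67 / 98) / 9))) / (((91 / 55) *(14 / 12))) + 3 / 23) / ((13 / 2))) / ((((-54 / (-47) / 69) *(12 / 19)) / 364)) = 3220843098918827 / 1938224106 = 1661749.58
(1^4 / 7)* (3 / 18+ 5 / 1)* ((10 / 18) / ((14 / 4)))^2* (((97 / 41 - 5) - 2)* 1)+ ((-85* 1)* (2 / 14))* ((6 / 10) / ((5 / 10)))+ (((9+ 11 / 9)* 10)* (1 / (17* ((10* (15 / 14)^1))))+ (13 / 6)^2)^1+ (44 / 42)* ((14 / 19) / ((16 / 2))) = -205425442499 / 22075816140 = -9.31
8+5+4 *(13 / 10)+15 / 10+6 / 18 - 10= 10.03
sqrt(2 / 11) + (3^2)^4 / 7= sqrt(22) / 11 + 6561 / 7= 937.71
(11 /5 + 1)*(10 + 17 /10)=936 /25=37.44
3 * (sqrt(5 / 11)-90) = -270 + 3 * sqrt(55) / 11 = -267.98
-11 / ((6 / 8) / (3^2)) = -132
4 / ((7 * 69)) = 4 / 483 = 0.01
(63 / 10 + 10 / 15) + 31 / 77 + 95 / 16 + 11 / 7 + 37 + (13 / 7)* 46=2537429 / 18480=137.31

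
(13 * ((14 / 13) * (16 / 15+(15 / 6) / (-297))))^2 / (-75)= -2.93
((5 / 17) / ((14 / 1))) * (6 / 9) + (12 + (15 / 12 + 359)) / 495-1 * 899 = -211641889 / 235620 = -898.23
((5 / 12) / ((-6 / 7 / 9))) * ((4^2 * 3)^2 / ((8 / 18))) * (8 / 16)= -11340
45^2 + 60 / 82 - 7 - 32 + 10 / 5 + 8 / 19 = 1549550 / 779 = 1989.15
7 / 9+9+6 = 15.78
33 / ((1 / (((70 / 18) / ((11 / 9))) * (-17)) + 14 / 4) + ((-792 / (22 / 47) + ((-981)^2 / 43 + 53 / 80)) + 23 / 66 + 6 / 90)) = 445793040 / 279539896001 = 0.00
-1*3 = -3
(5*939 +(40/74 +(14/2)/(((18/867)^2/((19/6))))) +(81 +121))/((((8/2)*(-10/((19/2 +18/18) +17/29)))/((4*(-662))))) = 19161269218301/463536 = 41337176.01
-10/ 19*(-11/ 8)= 55/ 76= 0.72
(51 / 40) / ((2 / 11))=561 / 80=7.01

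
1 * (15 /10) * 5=15 /2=7.50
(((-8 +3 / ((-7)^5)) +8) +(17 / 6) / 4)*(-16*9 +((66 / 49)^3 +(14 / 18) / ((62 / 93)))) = -99.42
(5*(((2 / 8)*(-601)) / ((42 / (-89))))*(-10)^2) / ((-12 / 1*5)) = -1337225 / 504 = -2653.22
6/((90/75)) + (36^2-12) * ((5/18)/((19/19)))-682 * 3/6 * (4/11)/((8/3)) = 1891/6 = 315.17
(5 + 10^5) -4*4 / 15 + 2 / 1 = 1500089 / 15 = 100005.93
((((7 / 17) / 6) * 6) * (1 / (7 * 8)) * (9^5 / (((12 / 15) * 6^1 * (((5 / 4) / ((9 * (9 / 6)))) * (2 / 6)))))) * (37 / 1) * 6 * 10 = 6506244.60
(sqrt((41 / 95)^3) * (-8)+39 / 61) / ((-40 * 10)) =-39 / 24400+41 * sqrt(3895) / 451250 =0.00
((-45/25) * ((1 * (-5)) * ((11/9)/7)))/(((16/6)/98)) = 231/4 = 57.75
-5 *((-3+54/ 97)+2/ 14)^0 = -5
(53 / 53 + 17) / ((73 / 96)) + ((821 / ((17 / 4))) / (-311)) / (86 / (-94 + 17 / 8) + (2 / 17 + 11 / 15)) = 747467724 / 24133289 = 30.97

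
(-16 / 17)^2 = 256 / 289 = 0.89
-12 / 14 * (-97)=582 / 7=83.14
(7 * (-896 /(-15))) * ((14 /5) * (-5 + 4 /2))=-87808 /25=-3512.32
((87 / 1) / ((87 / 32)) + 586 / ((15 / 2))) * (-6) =-3304 / 5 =-660.80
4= 4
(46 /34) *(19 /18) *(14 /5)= 4.00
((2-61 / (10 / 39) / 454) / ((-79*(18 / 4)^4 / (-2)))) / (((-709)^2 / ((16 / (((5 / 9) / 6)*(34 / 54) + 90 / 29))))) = 49748224 / 54230125940752725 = 0.00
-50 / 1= -50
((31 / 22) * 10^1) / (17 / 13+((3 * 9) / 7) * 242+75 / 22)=0.02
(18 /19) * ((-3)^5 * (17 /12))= -12393 /38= -326.13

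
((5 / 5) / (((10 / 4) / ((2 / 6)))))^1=0.13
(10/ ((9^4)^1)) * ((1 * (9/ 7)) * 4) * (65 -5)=800/ 1701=0.47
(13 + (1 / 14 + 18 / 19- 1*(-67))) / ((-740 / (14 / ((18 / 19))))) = -21551 / 13320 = -1.62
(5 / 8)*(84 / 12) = 35 / 8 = 4.38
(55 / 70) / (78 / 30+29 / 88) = 2420 / 9023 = 0.27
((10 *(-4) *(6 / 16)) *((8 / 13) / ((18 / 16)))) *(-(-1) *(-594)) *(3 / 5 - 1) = -1949.54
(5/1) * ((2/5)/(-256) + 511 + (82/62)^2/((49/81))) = 2569.45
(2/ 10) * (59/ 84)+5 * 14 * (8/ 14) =16859/ 420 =40.14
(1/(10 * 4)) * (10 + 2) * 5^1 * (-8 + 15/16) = -339/32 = -10.59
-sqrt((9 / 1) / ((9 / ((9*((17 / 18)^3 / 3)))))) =-17*sqrt(102) / 108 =-1.59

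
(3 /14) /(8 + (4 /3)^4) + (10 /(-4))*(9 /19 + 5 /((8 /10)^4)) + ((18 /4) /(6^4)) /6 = -6582282695 /207760896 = -31.68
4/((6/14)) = 28/3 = 9.33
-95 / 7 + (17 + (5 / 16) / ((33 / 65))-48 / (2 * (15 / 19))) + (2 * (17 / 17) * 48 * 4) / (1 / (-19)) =-135317137 / 18480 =-7322.36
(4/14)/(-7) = -2/49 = -0.04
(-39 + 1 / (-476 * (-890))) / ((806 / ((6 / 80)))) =-49565877 / 13658153600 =-0.00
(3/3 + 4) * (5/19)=1.32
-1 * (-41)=41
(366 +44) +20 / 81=33230 / 81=410.25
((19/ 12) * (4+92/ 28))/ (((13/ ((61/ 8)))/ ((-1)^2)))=19703/ 2912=6.77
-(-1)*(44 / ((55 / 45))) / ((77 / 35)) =180 / 11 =16.36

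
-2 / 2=-1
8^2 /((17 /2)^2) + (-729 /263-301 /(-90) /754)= -9705056473 /5157835020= -1.88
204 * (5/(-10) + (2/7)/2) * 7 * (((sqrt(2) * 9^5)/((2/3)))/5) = -9034497 * sqrt(2) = -12776708.19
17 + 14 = 31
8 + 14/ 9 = 86/ 9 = 9.56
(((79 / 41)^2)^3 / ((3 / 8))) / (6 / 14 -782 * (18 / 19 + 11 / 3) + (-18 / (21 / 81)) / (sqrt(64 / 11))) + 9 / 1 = 14329970498369354976 * sqrt(11) / 157475641398858767453485 + 1411323696981421001178901 / 157475641398858767453485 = 8.96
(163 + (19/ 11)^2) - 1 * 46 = 14518/ 121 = 119.98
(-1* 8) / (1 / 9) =-72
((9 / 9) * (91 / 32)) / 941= 91 / 30112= 0.00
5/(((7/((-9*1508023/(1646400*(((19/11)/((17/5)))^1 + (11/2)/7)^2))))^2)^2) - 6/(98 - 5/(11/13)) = 1.16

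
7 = 7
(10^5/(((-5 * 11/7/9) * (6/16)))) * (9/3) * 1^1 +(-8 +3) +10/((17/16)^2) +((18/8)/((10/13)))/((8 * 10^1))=-9321944380057/10172800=-916359.74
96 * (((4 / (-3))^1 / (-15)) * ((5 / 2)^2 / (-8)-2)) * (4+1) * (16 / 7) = -5696 / 21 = -271.24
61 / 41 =1.49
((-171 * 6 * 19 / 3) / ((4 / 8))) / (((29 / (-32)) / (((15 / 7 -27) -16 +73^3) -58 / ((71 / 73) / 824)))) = 70240544168832 / 14413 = 4873415955.65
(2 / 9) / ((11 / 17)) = 34 / 99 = 0.34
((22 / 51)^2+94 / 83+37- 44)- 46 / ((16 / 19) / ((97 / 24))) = -3128851789 / 13816512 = -226.46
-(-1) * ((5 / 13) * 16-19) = -167 / 13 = -12.85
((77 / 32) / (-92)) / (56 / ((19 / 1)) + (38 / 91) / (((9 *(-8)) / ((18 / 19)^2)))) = -133133 / 14976128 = -0.01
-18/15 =-6/5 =-1.20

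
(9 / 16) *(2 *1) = 1.12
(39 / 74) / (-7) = -39 / 518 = -0.08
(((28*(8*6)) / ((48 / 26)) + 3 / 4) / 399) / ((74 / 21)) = 2915 / 5624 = 0.52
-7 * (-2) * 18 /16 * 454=14301 /2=7150.50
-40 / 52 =-10 / 13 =-0.77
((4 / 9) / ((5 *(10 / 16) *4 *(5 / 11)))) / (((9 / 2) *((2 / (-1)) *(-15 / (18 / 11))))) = 16 / 16875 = 0.00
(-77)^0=1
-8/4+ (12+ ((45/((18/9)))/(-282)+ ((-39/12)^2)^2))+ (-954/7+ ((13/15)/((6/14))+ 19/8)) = -39423931/3790080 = -10.40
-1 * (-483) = 483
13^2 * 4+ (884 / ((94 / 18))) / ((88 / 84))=837.58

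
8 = 8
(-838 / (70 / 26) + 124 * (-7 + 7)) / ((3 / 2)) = -21788 / 105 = -207.50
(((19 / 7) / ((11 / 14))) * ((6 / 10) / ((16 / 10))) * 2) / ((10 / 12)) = 171 / 55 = 3.11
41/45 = 0.91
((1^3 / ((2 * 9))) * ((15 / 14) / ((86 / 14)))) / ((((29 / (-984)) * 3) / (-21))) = 2870 / 1247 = 2.30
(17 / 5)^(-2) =25 / 289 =0.09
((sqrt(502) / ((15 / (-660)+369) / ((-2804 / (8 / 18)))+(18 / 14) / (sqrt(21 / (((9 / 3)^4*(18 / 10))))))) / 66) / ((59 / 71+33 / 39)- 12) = -25459858783359*sqrt(52710) / 601975418914428241- 18015077564575*sqrt(502) / 2407901675657712964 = -0.01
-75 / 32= -2.34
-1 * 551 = -551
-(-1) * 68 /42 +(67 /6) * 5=2413 /42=57.45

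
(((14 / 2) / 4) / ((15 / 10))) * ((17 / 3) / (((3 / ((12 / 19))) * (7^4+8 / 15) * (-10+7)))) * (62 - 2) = -1400 / 120783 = -0.01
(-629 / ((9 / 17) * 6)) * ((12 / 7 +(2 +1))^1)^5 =-15499065087 / 33614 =-461089.58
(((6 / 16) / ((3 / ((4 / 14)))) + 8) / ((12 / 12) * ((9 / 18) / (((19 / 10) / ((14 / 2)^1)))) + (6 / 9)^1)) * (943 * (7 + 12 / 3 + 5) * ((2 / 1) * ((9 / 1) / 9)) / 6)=16125300 / 1001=16109.19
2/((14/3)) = 0.43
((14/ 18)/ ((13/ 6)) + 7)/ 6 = 1.23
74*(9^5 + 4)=4369922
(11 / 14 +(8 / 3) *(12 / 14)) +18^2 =4579 / 14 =327.07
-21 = -21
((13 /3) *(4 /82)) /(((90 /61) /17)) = 2.44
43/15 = 2.87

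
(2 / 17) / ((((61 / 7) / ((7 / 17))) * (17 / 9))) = 882 / 299693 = 0.00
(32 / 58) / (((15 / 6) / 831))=26592 / 145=183.39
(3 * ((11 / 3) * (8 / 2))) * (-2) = -88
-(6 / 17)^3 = -0.04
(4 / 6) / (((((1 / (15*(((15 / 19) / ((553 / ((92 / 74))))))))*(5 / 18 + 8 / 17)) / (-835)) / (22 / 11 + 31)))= -58179627000 / 89025811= -653.51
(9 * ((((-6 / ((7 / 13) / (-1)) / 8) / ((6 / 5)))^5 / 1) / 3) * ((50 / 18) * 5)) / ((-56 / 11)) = -17.24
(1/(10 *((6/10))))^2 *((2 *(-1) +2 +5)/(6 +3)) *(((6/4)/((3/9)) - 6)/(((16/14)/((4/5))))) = -7/432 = -0.02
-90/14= -45/7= -6.43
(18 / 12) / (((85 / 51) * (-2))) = -9 / 20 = -0.45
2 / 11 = 0.18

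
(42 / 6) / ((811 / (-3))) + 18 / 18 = 790 / 811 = 0.97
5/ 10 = 1/ 2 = 0.50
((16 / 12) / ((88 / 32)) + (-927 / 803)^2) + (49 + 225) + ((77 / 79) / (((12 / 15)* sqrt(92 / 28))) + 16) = 385* sqrt(161) / 7268 + 564499721 / 1934427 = 292.49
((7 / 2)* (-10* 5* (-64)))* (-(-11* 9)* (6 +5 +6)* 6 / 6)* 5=94248000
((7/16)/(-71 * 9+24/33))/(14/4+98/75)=-825/5785304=-0.00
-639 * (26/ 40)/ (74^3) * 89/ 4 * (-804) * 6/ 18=6.11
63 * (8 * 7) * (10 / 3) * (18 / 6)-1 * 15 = 35265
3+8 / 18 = 31 / 9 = 3.44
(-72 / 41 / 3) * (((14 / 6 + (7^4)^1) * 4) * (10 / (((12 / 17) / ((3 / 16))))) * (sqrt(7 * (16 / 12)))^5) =-960948800 * sqrt(21) / 1107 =-3977977.07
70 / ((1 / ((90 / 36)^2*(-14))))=-6125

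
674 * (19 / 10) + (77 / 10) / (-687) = 1759529 / 1374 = 1280.59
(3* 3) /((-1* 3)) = -3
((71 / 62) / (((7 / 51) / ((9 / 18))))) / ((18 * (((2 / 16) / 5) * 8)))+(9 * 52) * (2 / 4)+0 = 1224707 / 5208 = 235.16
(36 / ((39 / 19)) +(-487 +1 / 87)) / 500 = -132737 / 141375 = -0.94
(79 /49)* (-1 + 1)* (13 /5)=0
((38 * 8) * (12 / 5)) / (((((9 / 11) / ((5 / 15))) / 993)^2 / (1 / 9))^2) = 213705790919363776 / 885735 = 241275088959.30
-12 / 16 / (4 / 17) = -51 / 16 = -3.19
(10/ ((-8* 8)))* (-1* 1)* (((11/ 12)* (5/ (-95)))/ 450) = -11/ 656640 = -0.00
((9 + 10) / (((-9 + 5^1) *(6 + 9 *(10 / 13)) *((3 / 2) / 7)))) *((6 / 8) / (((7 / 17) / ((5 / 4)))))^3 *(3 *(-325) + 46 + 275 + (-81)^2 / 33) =2278518591375 / 247267328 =9214.80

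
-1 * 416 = -416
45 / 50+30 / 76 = 123 / 95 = 1.29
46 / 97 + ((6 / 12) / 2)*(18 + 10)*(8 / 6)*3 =2762 / 97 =28.47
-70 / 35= -2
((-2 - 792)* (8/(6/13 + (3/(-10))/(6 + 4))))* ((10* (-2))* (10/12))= 412880000/1683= 245323.83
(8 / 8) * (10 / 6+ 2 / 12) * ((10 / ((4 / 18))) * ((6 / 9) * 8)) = 440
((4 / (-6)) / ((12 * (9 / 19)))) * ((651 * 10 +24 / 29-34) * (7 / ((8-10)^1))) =6245281 / 2349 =2658.70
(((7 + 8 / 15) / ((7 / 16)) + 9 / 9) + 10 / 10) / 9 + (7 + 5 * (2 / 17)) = 156211 / 16065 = 9.72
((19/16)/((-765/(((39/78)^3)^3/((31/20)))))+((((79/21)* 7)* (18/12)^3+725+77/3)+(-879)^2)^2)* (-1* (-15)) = 9685691049172314795/1079296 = 8974082225054.40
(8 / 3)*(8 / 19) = 64 / 57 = 1.12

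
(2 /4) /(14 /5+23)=5 /258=0.02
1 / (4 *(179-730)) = -1 / 2204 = -0.00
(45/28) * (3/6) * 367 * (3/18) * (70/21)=9175/56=163.84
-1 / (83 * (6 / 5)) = -5 / 498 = -0.01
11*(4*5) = 220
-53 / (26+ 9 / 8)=-424 / 217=-1.95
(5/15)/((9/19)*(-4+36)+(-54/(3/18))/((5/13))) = -95/235764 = -0.00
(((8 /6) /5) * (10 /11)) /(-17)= -8 /561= -0.01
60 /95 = 0.63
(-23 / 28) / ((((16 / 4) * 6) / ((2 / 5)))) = -23 / 1680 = -0.01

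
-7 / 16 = -0.44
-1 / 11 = -0.09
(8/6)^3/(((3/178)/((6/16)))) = 1424/27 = 52.74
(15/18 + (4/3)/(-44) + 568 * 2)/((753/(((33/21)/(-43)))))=-75029/1359918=-0.06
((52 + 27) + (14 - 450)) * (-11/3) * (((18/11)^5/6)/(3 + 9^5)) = 446148/10292623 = 0.04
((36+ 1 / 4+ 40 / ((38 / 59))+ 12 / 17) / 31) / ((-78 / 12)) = -127987 / 260338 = -0.49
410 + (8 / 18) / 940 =867151 / 2115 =410.00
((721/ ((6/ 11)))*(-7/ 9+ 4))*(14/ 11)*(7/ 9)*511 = 523540451/ 243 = 2154487.45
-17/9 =-1.89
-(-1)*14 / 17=14 / 17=0.82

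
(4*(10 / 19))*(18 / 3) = 240 / 19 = 12.63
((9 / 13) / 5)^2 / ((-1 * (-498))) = 27 / 701350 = 0.00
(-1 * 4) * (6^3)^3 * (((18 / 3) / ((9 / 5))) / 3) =-44789760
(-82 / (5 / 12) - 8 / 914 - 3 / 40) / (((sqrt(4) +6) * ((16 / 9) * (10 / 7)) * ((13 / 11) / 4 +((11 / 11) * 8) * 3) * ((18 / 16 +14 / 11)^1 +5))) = -261289941 / 4846247360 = -0.05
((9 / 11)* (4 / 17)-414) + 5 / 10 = -154577 / 374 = -413.31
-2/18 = -1/9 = -0.11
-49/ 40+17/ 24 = -31/ 60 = -0.52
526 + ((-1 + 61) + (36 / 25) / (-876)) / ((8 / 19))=9760043 / 14600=668.50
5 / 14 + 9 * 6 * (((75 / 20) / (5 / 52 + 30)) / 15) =17653 / 21910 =0.81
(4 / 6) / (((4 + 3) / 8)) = 16 / 21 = 0.76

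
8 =8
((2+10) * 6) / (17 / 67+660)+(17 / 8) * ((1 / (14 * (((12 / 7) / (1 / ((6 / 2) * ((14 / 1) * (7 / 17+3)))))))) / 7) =15806483309 / 144831230208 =0.11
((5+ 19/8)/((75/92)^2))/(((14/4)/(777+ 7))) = 2485.78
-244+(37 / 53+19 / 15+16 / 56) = -1345336 / 5565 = -241.75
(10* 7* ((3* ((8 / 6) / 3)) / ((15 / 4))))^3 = 11239424 / 729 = 15417.59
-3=-3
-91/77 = -13/11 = -1.18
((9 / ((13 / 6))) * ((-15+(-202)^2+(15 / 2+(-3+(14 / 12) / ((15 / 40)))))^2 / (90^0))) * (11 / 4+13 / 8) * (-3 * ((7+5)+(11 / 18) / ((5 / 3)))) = -1400442032693837 / 1248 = -1122149064658.52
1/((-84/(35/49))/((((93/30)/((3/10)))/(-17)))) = 155/29988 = 0.01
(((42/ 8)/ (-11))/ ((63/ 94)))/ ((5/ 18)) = -141/ 55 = -2.56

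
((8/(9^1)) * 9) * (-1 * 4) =-32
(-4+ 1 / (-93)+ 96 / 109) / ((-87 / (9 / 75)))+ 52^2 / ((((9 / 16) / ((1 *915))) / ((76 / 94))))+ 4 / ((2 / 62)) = 1228432923661363 / 345418275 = 3556363.44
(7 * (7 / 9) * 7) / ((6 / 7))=2401 / 54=44.46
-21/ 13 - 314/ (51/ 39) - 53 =-294.73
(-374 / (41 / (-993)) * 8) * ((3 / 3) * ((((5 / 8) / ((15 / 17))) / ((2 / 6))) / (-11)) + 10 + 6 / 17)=30185214 / 41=736224.73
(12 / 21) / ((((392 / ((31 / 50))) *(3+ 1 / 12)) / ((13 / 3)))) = 403 / 317275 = 0.00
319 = 319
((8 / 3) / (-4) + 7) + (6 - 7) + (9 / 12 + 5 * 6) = 433 / 12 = 36.08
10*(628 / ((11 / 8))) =50240 / 11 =4567.27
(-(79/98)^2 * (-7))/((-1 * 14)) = -6241/19208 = -0.32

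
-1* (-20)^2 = -400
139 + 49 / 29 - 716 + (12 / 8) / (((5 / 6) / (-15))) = -17467 / 29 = -602.31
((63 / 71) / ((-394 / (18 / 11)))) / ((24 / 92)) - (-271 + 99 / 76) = 3153441743 / 11693132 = 269.68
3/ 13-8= -101/ 13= -7.77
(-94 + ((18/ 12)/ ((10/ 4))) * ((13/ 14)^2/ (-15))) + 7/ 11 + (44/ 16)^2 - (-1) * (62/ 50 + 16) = -14789217/ 215600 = -68.60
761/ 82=9.28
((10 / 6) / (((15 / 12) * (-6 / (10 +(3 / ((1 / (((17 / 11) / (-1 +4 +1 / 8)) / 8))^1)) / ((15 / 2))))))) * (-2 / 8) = 6892 / 12375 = 0.56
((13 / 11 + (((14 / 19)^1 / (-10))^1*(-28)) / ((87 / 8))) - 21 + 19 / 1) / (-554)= 57137 / 50366910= 0.00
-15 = -15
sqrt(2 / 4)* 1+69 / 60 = 1.86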